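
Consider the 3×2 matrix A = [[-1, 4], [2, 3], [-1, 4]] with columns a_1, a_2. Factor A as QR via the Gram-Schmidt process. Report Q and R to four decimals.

Q = [[-0.4082, 0.5774], [0.8165, 0.5774], [-0.4082, 0.5774]], R = [[2.4495, -0.8165], [0.0000, 6.3509]]

a_1 = (-1, 2, -1); ‖a_1‖ = 2.4495, so e_1 = (-0.4082, 0.8165, -0.4082).
e_1·a_2 = (-0.4082)·4 + 0.8165·3 + (-0.4082)·4 = -0.8165.
u_2 = a_2 + 0.8165·e_1 = (3.6667, 3.6667, 3.6667).
‖u_2‖ = 6.3509, so e_2 = (0.5774, 0.5774, 0.5774).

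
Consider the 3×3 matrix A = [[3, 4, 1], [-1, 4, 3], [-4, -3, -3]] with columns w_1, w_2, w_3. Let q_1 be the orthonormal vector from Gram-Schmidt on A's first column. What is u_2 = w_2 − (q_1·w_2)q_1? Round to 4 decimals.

w_1 = (3, -1, -4); ‖w_1‖ = 5.0990, so q_1 = (0.5883, -0.1961, -0.7845).
q_1·w_2 = 0.5883·4 + (-0.1961)·4 + (-0.7845)·(-3) = 3.9223.
u_2 = w_2 − 3.9223·q_1 = (1.6923, 4.7692, 0.0769).

u_2 = (1.6923, 4.7692, 0.0769)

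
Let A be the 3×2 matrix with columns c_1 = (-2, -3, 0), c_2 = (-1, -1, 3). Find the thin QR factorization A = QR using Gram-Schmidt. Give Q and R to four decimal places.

c_1 = (-2, -3, 0); ‖c_1‖ = 3.6056, so e_1 = (-0.5547, -0.8321, 0.0000).
e_1·c_2 = (-0.5547)·(-1) + (-0.8321)·(-1) + 0.0000·3 = 1.3868.
u_2 = c_2 − 1.3868·e_1 = (-0.2308, 0.1538, 3.0000).
‖u_2‖ = 3.0128, so e_2 = (-0.0766, 0.0511, 0.9958).

Q = [[-0.5547, -0.0766], [-0.8321, 0.0511], [0.0000, 0.9958]], R = [[3.6056, 1.3868], [0.0000, 3.0128]]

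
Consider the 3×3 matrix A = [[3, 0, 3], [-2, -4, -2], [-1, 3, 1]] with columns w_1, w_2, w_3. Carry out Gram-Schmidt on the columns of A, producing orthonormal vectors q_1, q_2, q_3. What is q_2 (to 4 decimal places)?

q_2 = (-0.2224, -0.6819, 0.6968)

w_1 = (3, -2, -1); ‖w_1‖ = 3.7417, so q_1 = (0.8018, -0.5345, -0.2673).
q_1·w_2 = 0.8018·0 + (-0.5345)·(-4) + (-0.2673)·3 = 1.3363.
u_2 = w_2 − 1.3363·q_1 = (-1.0714, -3.2857, 3.3571).
‖u_2‖ = 4.8181, so q_2 = (-0.2224, -0.6819, 0.6968).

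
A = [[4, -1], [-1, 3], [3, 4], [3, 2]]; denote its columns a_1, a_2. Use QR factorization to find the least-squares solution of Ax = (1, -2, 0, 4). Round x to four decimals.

a_1 = (4, -1, 3, 3); ‖a_1‖ = 5.9161, so e_1 = (0.6761, -0.1690, 0.5071, 0.5071).
e_1·a_2 = 0.6761·(-1) + (-0.1690)·3 + 0.5071·4 + 0.5071·2 = 1.8593.
u_2 = a_2 − 1.8593·e_1 = (-2.2571, 3.3143, 3.0571, 1.0571).
‖u_2‖ = 5.1520, so e_2 = (-0.4381, 0.6433, 0.5934, 0.2052).
Qᵀb = (3.0426, -0.9040).
Back-substitute: x_2 = -0.9040/5.1520 = -0.1755.
x_1 = (3.0426 − 1.8593·(-0.1755))/5.9161 = 0.5694.

x = (0.5694, -0.1755)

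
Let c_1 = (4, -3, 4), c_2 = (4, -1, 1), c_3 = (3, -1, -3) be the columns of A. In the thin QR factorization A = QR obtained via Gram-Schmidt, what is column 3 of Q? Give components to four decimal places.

q_3 = (-0.0692, -0.8301, -0.5534)

c_1 = (4, -3, 4); ‖c_1‖ = 6.4031, so q_1 = (0.6247, -0.4685, 0.6247).
q_1·c_2 = 0.6247·4 + (-0.4685)·(-1) + 0.6247·1 = 3.5920.
u_2 = c_2 − 3.5920·q_1 = (1.7561, 0.6829, -1.2439).
‖u_2‖ = 2.2578, so q_2 = (0.7778, 0.3025, -0.5509).
q_1·c_3 = 0.6247·3 + (-0.4685)·(-1) + 0.6247·(-3) = 0.4685; q_2·c_3 = 0.7778·3 + 0.3025·(-1) + (-0.5509)·(-3) = 3.6837.
u_3 = c_3 − 0.4685·q_1 − 3.6837·q_2 = (-0.1579, -1.8947, -1.2632).
‖u_3‖ = 2.2827, so q_3 = (-0.0692, -0.8301, -0.5534).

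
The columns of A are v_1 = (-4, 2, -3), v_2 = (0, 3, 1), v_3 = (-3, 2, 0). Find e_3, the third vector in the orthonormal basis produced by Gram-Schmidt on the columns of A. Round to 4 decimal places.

v_1 = (-4, 2, -3); ‖v_1‖ = 5.3852, so e_1 = (-0.7428, 0.3714, -0.5571).
e_1·v_2 = (-0.7428)·0 + 0.3714·3 + (-0.5571)·1 = 0.5571.
u_2 = v_2 − 0.5571·e_1 = (0.4138, 2.7931, 1.3103).
‖u_2‖ = 3.1128, so e_2 = (0.1329, 0.8973, 0.4210).
e_1·v_3 = (-0.7428)·(-3) + 0.3714·2 + (-0.5571)·0 = 2.9711; e_2·v_3 = 0.1329·(-3) + 0.8973·2 + 0.4210·0 = 1.3958.
u_3 = v_3 − 2.9711·e_1 − 1.3958·e_2 = (-0.9786, -0.3559, 1.0676).
‖u_3‖ = 1.4914, so e_3 = (-0.6562, -0.2386, 0.7159).

e_3 = (-0.6562, -0.2386, 0.7159)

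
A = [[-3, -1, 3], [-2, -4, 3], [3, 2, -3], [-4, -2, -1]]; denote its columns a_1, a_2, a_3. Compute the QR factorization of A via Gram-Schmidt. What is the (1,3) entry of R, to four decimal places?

a_1 = (-3, -2, 3, -4); ‖a_1‖ = 6.1644, so q_1 = (-0.4867, -0.3244, 0.4867, -0.6489).
r_{13} = q_1·a_3 = -3.2444.

r_{13} = -3.2444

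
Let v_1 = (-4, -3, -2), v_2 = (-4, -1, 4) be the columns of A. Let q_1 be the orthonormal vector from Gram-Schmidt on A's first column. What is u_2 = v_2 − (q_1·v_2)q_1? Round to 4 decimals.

u_2 = (-2.4828, 0.1379, 4.7586)

q_1 = v_1/‖v_1‖ = (-4, -3, -2)/5.3852 = (-0.7428, -0.5571, -0.3714).
r_{12} = q_1·v_2 = 2.0426.
u_2 = v_2 − 2.0426·q_1 = (-2.4828, 0.1379, 4.7586).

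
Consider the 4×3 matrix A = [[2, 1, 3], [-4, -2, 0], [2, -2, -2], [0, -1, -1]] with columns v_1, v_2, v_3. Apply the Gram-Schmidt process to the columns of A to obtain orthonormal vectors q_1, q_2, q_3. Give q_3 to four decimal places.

q_3 = (0.8905, 0.4526, 0.0146, -0.0438)

v_1 = (2, -4, 2, 0); ‖v_1‖ = 4.8990, so q_1 = (0.4082, -0.8165, 0.4082, 0.0000).
q_1·v_2 = 0.4082·1 + (-0.8165)·(-2) + 0.4082·(-2) + 0.0000·(-1) = 1.2247.
u_2 = v_2 − 1.2247·q_1 = (0.5000, -1.0000, -2.5000, -1.0000).
‖u_2‖ = 2.9155, so q_2 = (0.1715, -0.3430, -0.8575, -0.3430).
q_1·v_3 = 0.4082·3 + (-0.8165)·0 + 0.4082·(-2) + 0.0000·(-1) = 0.4082; q_2·v_3 = 0.1715·3 + (-0.3430)·0 + (-0.8575)·(-2) + (-0.3430)·(-1) = 2.5725.
u_3 = v_3 − 0.4082·q_1 − 2.5725·q_2 = (2.3922, 1.2157, 0.0392, -0.1176).
‖u_3‖ = 2.6862, so q_3 = (0.8905, 0.4526, 0.0146, -0.0438).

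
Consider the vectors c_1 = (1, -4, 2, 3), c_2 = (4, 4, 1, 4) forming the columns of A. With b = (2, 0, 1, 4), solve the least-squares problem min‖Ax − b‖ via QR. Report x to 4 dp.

x = (0.5007, 0.4898)

c_1 = (1, -4, 2, 3); ‖c_1‖ = 5.4772, so e_1 = (0.1826, -0.7303, 0.3651, 0.5477).
e_1·c_2 = 0.1826·4 + (-0.7303)·4 + 0.3651·1 + 0.5477·4 = 0.3651.
u_2 = c_2 − 0.3651·e_1 = (3.9333, 4.2667, 0.8667, 3.8000).
‖u_2‖ = 6.9905, so e_2 = (0.5627, 0.6104, 0.1240, 0.5436).
Qᵀb = (2.9212, 3.4237).
Back-substitute: x_2 = 3.4237/6.9905 = 0.4898.
x_1 = (2.9212 − 0.3651·0.4898)/5.4772 = 0.5007.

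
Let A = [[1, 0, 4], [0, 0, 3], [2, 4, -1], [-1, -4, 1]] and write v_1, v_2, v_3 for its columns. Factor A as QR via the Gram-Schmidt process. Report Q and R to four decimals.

Q = [[0.4082, -0.7071, 0.3522], [0.0000, 0.0000, 0.7924], [0.8165, 0.0000, -0.3522], [-0.4082, -0.7071, -0.3522]], R = [[2.4495, 4.8990, 0.4082], [0.0000, 2.8284, -3.5355], [0.0000, 0.0000, 3.7859]]

v_1 = (1, 0, 2, -1); ‖v_1‖ = 2.4495, so e_1 = (0.4082, 0.0000, 0.8165, -0.4082).
e_1·v_2 = 0.4082·0 + 0.0000·0 + 0.8165·4 + (-0.4082)·(-4) = 4.8990.
u_2 = v_2 − 4.8990·e_1 = (-2.0000, 0.0000, 0.0000, -2.0000).
‖u_2‖ = 2.8284, so e_2 = (-0.7071, 0.0000, 0.0000, -0.7071).
e_1·v_3 = 0.4082·4 + 0.0000·3 + 0.8165·(-1) + (-0.4082)·1 = 0.4082; e_2·v_3 = (-0.7071)·4 + 0.0000·3 + (0.0000)·(-1) + (-0.7071)·1 = -3.5355.
u_3 = v_3 − 0.4082·e_1 + 3.5355·e_2 = (1.3333, 3.0000, -1.3333, -1.3333).
‖u_3‖ = 3.7859, so e_3 = (0.3522, 0.7924, -0.3522, -0.3522).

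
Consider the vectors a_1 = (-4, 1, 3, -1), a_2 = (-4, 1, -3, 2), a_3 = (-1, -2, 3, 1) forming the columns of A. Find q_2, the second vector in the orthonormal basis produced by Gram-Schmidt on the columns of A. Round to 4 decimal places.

q_2 = (-0.5811, 0.1453, -0.6848, 0.4150)

a_1 = (-4, 1, 3, -1); ‖a_1‖ = 5.1962, so q_1 = (-0.7698, 0.1925, 0.5774, -0.1925).
q_1·a_2 = (-0.7698)·(-4) + 0.1925·1 + 0.5774·(-3) + (-0.1925)·2 = 1.1547.
u_2 = a_2 − 1.1547·q_1 = (-3.1111, 0.7778, -3.6667, 2.2222).
‖u_2‖ = 5.3541, so q_2 = (-0.5811, 0.1453, -0.6848, 0.4150).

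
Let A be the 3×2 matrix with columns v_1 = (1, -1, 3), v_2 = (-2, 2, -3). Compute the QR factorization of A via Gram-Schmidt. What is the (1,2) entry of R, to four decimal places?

v_1 = (1, -1, 3); ‖v_1‖ = 3.3166, so e_1 = (0.3015, -0.3015, 0.9045).
r_{12} = e_1·v_2 = -3.9196.

r_{12} = -3.9196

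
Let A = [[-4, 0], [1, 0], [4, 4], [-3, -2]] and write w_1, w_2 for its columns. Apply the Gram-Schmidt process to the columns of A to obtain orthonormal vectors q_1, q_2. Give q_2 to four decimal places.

q_2 = (0.7197, -0.1799, 0.6542, -0.1472)

w_1 = (-4, 1, 4, -3); ‖w_1‖ = 6.4807, so q_1 = (-0.6172, 0.1543, 0.6172, -0.4629).
q_1·w_2 = (-0.6172)·0 + 0.1543·0 + 0.6172·4 + (-0.4629)·(-2) = 3.3947.
u_2 = w_2 − 3.3947·q_1 = (2.0952, -0.5238, 1.9048, -0.4286).
‖u_2‖ = 2.9114, so q_2 = (0.7197, -0.1799, 0.6542, -0.1472).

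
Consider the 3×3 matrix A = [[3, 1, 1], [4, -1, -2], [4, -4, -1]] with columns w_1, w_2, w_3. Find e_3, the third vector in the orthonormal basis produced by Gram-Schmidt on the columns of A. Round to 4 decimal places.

w_1 = (3, 4, 4); ‖w_1‖ = 6.4031, so e_1 = (0.4685, 0.6247, 0.6247).
e_1·w_2 = 0.4685·1 + 0.6247·(-1) + 0.6247·(-4) = -2.6550.
u_2 = w_2 + 2.6550·e_1 = (2.2439, 0.6585, -2.3415).
‖u_2‖ = 3.3093, so e_2 = (0.6781, 0.1990, -0.7075).
e_1·w_3 = 0.4685·1 + 0.6247·(-2) + 0.6247·(-1) = -1.4056; e_2·w_3 = 0.6781·1 + 0.1990·(-2) + (-0.7075)·(-1) = 0.9876.
u_3 = w_3 + 1.4056·e_1 − 0.9876·e_2 = (0.9889, -1.3185, 0.5768).
‖u_3‖ = 1.7461, so e_3 = (0.5663, -0.7551, 0.3304).

e_3 = (0.5663, -0.7551, 0.3304)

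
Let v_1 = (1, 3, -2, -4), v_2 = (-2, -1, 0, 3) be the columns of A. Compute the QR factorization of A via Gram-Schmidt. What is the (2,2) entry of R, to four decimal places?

v_1 = (1, 3, -2, -4); ‖v_1‖ = 5.4772, so q_1 = (0.1826, 0.5477, -0.3651, -0.7303).
q_1·v_2 = 0.1826·(-2) + 0.5477·(-1) + (-0.3651)·0 + (-0.7303)·3 = -3.1038.
u_2 = v_2 + 3.1038·q_1 = (-1.4333, 0.7000, -1.1333, 0.7333).
r_{22} = ‖u_2‖ = 2.0897.

r_{22} = 2.0897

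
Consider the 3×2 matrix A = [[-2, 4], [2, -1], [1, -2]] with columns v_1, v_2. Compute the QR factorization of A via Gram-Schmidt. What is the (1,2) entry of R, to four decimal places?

v_1 = (-2, 2, 1); ‖v_1‖ = 3.0000, so q_1 = (-0.6667, 0.6667, 0.3333).
r_{12} = q_1·v_2 = -4.0000.

r_{12} = -4.0000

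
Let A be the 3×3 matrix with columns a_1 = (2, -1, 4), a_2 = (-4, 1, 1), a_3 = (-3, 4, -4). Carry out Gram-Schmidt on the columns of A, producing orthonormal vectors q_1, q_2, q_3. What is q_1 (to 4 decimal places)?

q_1 = (0.4364, -0.2182, 0.8729)

a_1 = (2, -1, 4); ‖a_1‖ = 4.5826, so q_1 = (0.4364, -0.2182, 0.8729).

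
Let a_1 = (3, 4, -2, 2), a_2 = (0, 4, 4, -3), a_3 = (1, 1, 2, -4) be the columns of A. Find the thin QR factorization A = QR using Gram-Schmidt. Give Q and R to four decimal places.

q_1 = a_1/‖a_1‖ = (3, 4, -2, 2)/5.7446 = (0.5222, 0.6963, -0.3482, 0.3482).
r_{12} = q_1·a_2 = 0.3482.
u_2 = a_2 − 0.3482·q_1 = (-0.1818, 3.7576, 4.1212, -3.1212).
‖u_2‖ = 6.3937, so q_2 = (-0.0284, 0.5877, 0.6446, -0.4882).
r_{13} = q_1·a_3 = -0.8704; r_{23} = q_2·a_3 = 3.8011.
u_3 = a_3 + 0.8704·q_1 − 3.8011·q_2 = (1.5626, -0.6279, -0.7532, -1.8414).
‖u_3‖ = 2.6065, so q_3 = (0.5995, -0.2409, -0.2889, -0.7064).

Q = [[0.5222, -0.0284, 0.5995], [0.6963, 0.5877, -0.2409], [-0.3482, 0.6446, -0.2889], [0.3482, -0.4882, -0.7064]], R = [[5.7446, 0.3482, -0.8704], [0.0000, 6.3937, 3.8011], [0.0000, 0.0000, 2.6065]]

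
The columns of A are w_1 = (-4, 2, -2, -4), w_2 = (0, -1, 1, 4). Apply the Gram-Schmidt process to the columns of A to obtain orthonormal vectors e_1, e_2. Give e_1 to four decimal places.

w_1 = (-4, 2, -2, -4); ‖w_1‖ = 6.3246, so e_1 = (-0.6325, 0.3162, -0.3162, -0.6325).

e_1 = (-0.6325, 0.3162, -0.3162, -0.6325)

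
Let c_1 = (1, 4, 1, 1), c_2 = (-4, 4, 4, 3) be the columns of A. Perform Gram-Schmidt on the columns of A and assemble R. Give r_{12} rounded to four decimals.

c_1 = (1, 4, 1, 1); ‖c_1‖ = 4.3589, so e_1 = (0.2294, 0.9177, 0.2294, 0.2294).
r_{12} = e_1·c_2 = 4.3589.

r_{12} = 4.3589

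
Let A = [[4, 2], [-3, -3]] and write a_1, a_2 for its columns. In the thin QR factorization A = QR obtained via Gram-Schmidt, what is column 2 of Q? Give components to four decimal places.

e_1 = a_1/‖a_1‖ = (4, -3)/5.0000 = (0.8000, -0.6000).
r_{12} = e_1·a_2 = 3.4000.
u_2 = a_2 − 3.4000·e_1 = (-0.7200, -0.9600).
‖u_2‖ = 1.2000, so e_2 = (-0.6000, -0.8000).

e_2 = (-0.6000, -0.8000)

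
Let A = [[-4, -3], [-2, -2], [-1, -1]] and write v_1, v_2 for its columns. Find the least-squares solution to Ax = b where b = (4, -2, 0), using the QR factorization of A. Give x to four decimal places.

x = (-6.4000, 7.2000)

e_1 = v_1/‖v_1‖ = (-4, -2, -1)/4.5826 = (-0.8729, -0.4364, -0.2182).
r_{12} = e_1·v_2 = 3.7097.
u_2 = v_2 − 3.7097·e_1 = (0.2381, -0.3810, -0.1905).
‖u_2‖ = 0.4880, so e_2 = (0.4880, -0.7807, -0.3904).
Qᵀb = (-2.6186, 3.5132).
Back-substitute: x_2 = 3.5132/0.4880 = 7.2000.
x_1 = (-2.6186 − 3.7097·7.2000)/4.5826 = -6.4000.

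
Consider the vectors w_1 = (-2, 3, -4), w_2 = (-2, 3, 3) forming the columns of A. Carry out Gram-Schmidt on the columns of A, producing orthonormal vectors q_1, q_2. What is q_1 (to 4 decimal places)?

q_1 = (-0.3714, 0.5571, -0.7428)

w_1 = (-2, 3, -4); ‖w_1‖ = 5.3852, so q_1 = (-0.3714, 0.5571, -0.7428).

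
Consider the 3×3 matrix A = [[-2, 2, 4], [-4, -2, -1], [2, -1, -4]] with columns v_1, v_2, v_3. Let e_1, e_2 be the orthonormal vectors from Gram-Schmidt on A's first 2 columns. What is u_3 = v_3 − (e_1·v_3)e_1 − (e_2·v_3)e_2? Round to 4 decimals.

v_1 = (-2, -4, 2); ‖v_1‖ = 4.8990, so e_1 = (-0.4082, -0.8165, 0.4082).
e_1·v_2 = (-0.4082)·2 + (-0.8165)·(-2) + 0.4082·(-1) = 0.4082.
u_2 = v_2 − 0.4082·e_1 = (2.1667, -1.6667, -1.1667).
‖u_2‖ = 2.9721, so e_2 = (0.7290, -0.5608, -0.3925).
e_1·v_3 = (-0.4082)·4 + (-0.8165)·(-1) + 0.4082·(-4) = -2.4495; e_2·v_3 = 0.7290·4 + (-0.5608)·(-1) + (-0.3925)·(-4) = 5.0469.
u_3 = v_3 + 2.4495·e_1 − 5.0469·e_2 = (-0.6792, -0.1698, -1.0189).

u_3 = (-0.6792, -0.1698, -1.0189)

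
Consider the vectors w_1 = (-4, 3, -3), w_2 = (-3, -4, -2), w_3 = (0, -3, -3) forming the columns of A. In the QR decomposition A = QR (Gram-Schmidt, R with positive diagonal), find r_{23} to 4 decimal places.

w_1 = (-4, 3, -3); ‖w_1‖ = 5.8310, so e_1 = (-0.6860, 0.5145, -0.5145).
e_1·w_2 = (-0.6860)·(-3) + 0.5145·(-4) + (-0.5145)·(-2) = 1.0290.
u_2 = w_2 − 1.0290·e_1 = (-2.2941, -4.5294, -1.4706).
‖u_2‖ = 5.2859, so e_2 = (-0.4340, -0.8569, -0.2782).
r_{23} = e_2·w_3 = 3.4053.

r_{23} = 3.4053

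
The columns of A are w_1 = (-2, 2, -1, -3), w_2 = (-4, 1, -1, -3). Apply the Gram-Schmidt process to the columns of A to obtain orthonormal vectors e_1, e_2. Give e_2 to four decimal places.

e_2 = (-0.8133, -0.5592, 0.0508, 0.1525)

e_1 = w_1/‖w_1‖ = (-2, 2, -1, -3)/4.2426 = (-0.4714, 0.4714, -0.2357, -0.7071).
r_{12} = e_1·w_2 = 4.7140.
u_2 = w_2 − 4.7140·e_1 = (-1.7778, -1.2222, 0.1111, 0.3333).
‖u_2‖ = 2.1858, so e_2 = (-0.8133, -0.5592, 0.0508, 0.1525).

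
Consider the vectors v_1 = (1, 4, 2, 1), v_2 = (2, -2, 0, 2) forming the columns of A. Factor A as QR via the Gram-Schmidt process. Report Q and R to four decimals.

Q = [[0.2132, 0.6498], [0.8528, -0.3791], [0.4264, 0.1083], [0.2132, 0.6498]], R = [[4.6904, -0.8528], [0.0000, 3.3575]]

e_1 = v_1/‖v_1‖ = (1, 4, 2, 1)/4.6904 = (0.2132, 0.8528, 0.4264, 0.2132).
r_{12} = e_1·v_2 = -0.8528.
u_2 = v_2 + 0.8528·e_1 = (2.1818, -1.2727, 0.3636, 2.1818).
‖u_2‖ = 3.3575, so e_2 = (0.6498, -0.3791, 0.1083, 0.6498).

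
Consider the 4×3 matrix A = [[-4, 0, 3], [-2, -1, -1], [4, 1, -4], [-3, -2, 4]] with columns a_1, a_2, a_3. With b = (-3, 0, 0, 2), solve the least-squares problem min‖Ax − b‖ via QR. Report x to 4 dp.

a_1 = (-4, -2, 4, -3); ‖a_1‖ = 6.7082, so e_1 = (-0.5963, -0.2981, 0.5963, -0.4472).
e_1·a_2 = (-0.5963)·0 + (-0.2981)·(-1) + 0.5963·1 + (-0.4472)·(-2) = 1.7889.
u_2 = a_2 − 1.7889·e_1 = (1.0667, -0.4667, -0.0667, -1.2000).
‖u_2‖ = 1.6733, so e_2 = (0.6375, -0.2789, -0.0398, -0.7171).
e_1·a_3 = (-0.5963)·3 + (-0.2981)·(-1) + 0.5963·(-4) + (-0.4472)·4 = -5.6647; e_2·a_3 = 0.6375·3 + (-0.2789)·(-1) + (-0.0398)·(-4) + (-0.7171)·4 = -0.5179.
u_3 = a_3 + 5.6647·e_1 + 0.5179·e_2 = (-0.0476, -2.8333, -0.6429, 1.0952).
‖u_3‖ = 3.1053, so e_3 = (-0.0153, -0.9124, -0.2070, 0.3527).
Qᵀb = (0.8944, -3.3466, 0.7514).
Back-substitute: x_3 = 0.7514/3.1053 = 0.2420.
x_2 = (-3.3466 + 0.5179·0.2420)/1.6733 = -1.9251.
x_1 = (0.8944 − 1.7889·(-1.9251) + 5.6647·0.2420)/6.7082 = 0.8510.

x = (0.8510, -1.9251, 0.2420)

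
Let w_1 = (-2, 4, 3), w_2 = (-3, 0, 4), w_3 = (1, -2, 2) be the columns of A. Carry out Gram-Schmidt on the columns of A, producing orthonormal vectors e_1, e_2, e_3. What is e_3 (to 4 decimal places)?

e_3 = (0.7990, -0.0499, 0.5993)

w_1 = (-2, 4, 3); ‖w_1‖ = 5.3852, so e_1 = (-0.3714, 0.7428, 0.5571).
e_1·w_2 = (-0.3714)·(-3) + 0.7428·0 + 0.5571·4 = 3.3425.
u_2 = w_2 − 3.3425·e_1 = (-1.7586, -2.4828, 2.1379).
‖u_2‖ = 3.7185, so e_2 = (-0.4729, -0.6677, 0.5749).
e_1·w_3 = (-0.3714)·1 + 0.7428·(-2) + 0.5571·2 = -0.7428; e_2·w_3 = (-0.4729)·1 + (-0.6677)·(-2) + 0.5749·2 = 2.0123.
u_3 = w_3 + 0.7428·e_1 − 2.0123·e_2 = (1.6758, -0.1047, 1.2569).
‖u_3‖ = 2.0974, so e_3 = (0.7990, -0.0499, 0.5993).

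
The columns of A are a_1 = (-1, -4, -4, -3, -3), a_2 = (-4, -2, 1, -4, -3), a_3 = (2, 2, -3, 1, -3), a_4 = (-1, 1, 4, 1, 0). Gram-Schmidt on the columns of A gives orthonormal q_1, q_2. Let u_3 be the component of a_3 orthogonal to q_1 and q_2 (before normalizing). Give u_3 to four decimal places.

a_1 = (-1, -4, -4, -3, -3); ‖a_1‖ = 7.1414, so q_1 = (-0.1400, -0.5601, -0.5601, -0.4201, -0.4201).
q_1·a_2 = (-0.1400)·(-4) + (-0.5601)·(-2) + (-0.5601)·1 + (-0.4201)·(-4) + (-0.4201)·(-3) = 4.0608.
u_2 = a_2 − 4.0608·q_1 = (-3.4314, 0.2745, 3.2745, -2.2941, -1.2941).
‖u_2‖ = 5.4323, so q_2 = (-0.6317, 0.0505, 0.6028, -0.4223, -0.2382).
q_1·a_3 = (-0.1400)·2 + (-0.5601)·2 + (-0.5601)·(-3) + (-0.4201)·1 + (-0.4201)·(-3) = 1.1202; q_2·a_3 = (-0.6317)·2 + 0.0505·2 + 0.6028·(-3) + (-0.4223)·1 + (-0.2382)·(-3) = -2.6782.
u_3 = a_3 − 1.1202·q_1 + 2.6782·q_2 = (0.4651, 2.7628, -0.7581, 0.3395, -3.1674).

u_3 = (0.4651, 2.7628, -0.7581, 0.3395, -3.1674)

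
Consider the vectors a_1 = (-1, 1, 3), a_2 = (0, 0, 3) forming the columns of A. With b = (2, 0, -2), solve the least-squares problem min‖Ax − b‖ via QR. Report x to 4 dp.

x = (-1.0000, 0.3333)

e_1 = a_1/‖a_1‖ = (-1, 1, 3)/3.3166 = (-0.3015, 0.3015, 0.9045).
r_{12} = e_1·a_2 = 2.7136.
u_2 = a_2 − 2.7136·e_1 = (0.8182, -0.8182, 0.5455).
‖u_2‖ = 1.2792, so e_2 = (0.6396, -0.6396, 0.4264).
Qᵀb = (-2.4121, 0.4264).
Back-substitute: x_2 = 0.4264/1.2792 = 0.3333.
x_1 = (-2.4121 − 2.7136·0.3333)/3.3166 = -1.0000.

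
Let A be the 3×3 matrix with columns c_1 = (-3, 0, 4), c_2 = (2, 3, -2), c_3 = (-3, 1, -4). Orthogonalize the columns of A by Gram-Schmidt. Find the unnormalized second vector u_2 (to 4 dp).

q_1 = c_1/‖c_1‖ = (-3, 0, 4)/5.0000 = (-0.6000, 0.0000, 0.8000).
r_{12} = q_1·c_2 = -2.8000.
u_2 = c_2 + 2.8000·q_1 = (0.3200, 3.0000, 0.2400).

u_2 = (0.3200, 3.0000, 0.2400)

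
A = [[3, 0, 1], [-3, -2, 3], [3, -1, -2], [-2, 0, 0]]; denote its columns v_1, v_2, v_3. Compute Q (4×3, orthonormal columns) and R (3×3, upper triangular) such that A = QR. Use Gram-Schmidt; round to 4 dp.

v_1 = (3, -3, 3, -2); ‖v_1‖ = 5.5678, so q_1 = (0.5388, -0.5388, 0.5388, -0.3592).
q_1·v_2 = 0.5388·0 + (-0.5388)·(-2) + 0.5388·(-1) + (-0.3592)·0 = 0.5388.
u_2 = v_2 − 0.5388·q_1 = (-0.2903, -1.7097, -1.2903, 0.1935).
‖u_2‖ = 2.1702, so q_2 = (-0.1338, -0.7878, -0.5946, 0.0892).
q_1·v_3 = 0.5388·1 + (-0.5388)·3 + 0.5388·(-2) + (-0.3592)·0 = -2.1553; q_2·v_3 = (-0.1338)·1 + (-0.7878)·3 + (-0.5946)·(-2) + 0.0892·0 = -1.3081.
u_3 = v_3 + 2.1553·q_1 + 1.3081·q_2 = (1.9863, 0.8082, -1.6164, -0.6575).
‖u_3‖ = 2.7647, so q_3 = (0.7184, 0.2923, -0.5847, -0.2378).

Q = [[0.5388, -0.1338, 0.7184], [-0.5388, -0.7878, 0.2923], [0.5388, -0.5946, -0.5847], [-0.3592, 0.0892, -0.2378]], R = [[5.5678, 0.5388, -2.1553], [0.0000, 2.1702, -1.3081], [0.0000, 0.0000, 2.7647]]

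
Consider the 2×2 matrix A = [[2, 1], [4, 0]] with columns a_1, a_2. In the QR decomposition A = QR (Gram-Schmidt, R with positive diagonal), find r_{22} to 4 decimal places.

r_{22} = 0.8944

a_1 = (2, 4); ‖a_1‖ = 4.4721, so e_1 = (0.4472, 0.8944).
e_1·a_2 = 0.4472·1 + 0.8944·0 = 0.4472.
u_2 = a_2 − 0.4472·e_1 = (0.8000, -0.4000).
r_{22} = ‖u_2‖ = 0.8944.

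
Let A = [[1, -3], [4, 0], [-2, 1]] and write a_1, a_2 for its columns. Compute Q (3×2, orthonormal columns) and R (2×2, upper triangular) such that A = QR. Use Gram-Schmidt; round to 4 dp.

a_1 = (1, 4, -2); ‖a_1‖ = 4.5826, so q_1 = (0.2182, 0.8729, -0.4364).
q_1·a_2 = 0.2182·(-3) + 0.8729·0 + (-0.4364)·1 = -1.0911.
u_2 = a_2 + 1.0911·q_1 = (-2.7619, 0.9524, 0.5238).
‖u_2‖ = 2.9681, so q_2 = (-0.9305, 0.3209, 0.1765).

Q = [[0.2182, -0.9305], [0.8729, 0.3209], [-0.4364, 0.1765]], R = [[4.5826, -1.0911], [0.0000, 2.9681]]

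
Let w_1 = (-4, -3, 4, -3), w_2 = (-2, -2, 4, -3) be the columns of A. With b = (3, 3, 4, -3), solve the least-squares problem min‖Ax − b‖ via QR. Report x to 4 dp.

w_1 = (-4, -3, 4, -3); ‖w_1‖ = 7.0711, so q_1 = (-0.5657, -0.4243, 0.5657, -0.4243).
q_1·w_2 = (-0.5657)·(-2) + (-0.4243)·(-2) + 0.5657·4 + (-0.4243)·(-3) = 5.5154.
u_2 = w_2 − 5.5154·q_1 = (1.1200, 0.3400, 0.8800, -0.6600).
‖u_2‖ = 1.6062, so q_2 = (0.6973, 0.2117, 0.5479, -0.4109).
Qᵀb = (0.5657, 6.1510).
Back-substitute: x_2 = 6.1510/1.6062 = 3.8295.
x_1 = (0.5657 − 5.5154·3.8295)/7.0711 = -2.9070.

x = (-2.9070, 3.8295)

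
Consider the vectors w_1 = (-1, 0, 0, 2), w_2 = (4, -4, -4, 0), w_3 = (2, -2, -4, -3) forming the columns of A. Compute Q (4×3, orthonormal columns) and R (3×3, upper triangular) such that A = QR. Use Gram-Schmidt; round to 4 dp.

q_1 = w_1/‖w_1‖ = (-1, 0, 0, 2)/2.2361 = (-0.4472, 0.0000, 0.0000, 0.8944).
r_{12} = q_1·w_2 = -1.7889.
u_2 = w_2 + 1.7889·q_1 = (3.2000, -4.0000, -4.0000, 1.6000).
‖u_2‖ = 6.6933, so q_2 = (0.4781, -0.5976, -0.5976, 0.2390).
r_{13} = q_1·w_3 = -3.5777; r_{23} = q_2·w_3 = 3.8247.
u_3 = w_3 + 3.5777·q_1 − 3.8247·q_2 = (-1.4286, 0.2857, -1.7143, -0.7143).
‖u_3‖ = 2.3604, so q_3 = (-0.6052, 0.1210, -0.7263, -0.3026).

Q = [[-0.4472, 0.4781, -0.6052], [0.0000, -0.5976, 0.1210], [0.0000, -0.5976, -0.7263], [0.8944, 0.2390, -0.3026]], R = [[2.2361, -1.7889, -3.5777], [0.0000, 6.6933, 3.8247], [0.0000, 0.0000, 2.3604]]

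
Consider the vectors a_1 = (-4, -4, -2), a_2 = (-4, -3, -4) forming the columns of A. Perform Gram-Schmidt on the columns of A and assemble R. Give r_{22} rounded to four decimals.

r_{22} = 2.2361

a_1 = (-4, -4, -2); ‖a_1‖ = 6.0000, so e_1 = (-0.6667, -0.6667, -0.3333).
e_1·a_2 = (-0.6667)·(-4) + (-0.6667)·(-3) + (-0.3333)·(-4) = 6.0000.
u_2 = a_2 − 6.0000·e_1 = (0.0000, 1.0000, -2.0000).
r_{22} = ‖u_2‖ = 2.2361.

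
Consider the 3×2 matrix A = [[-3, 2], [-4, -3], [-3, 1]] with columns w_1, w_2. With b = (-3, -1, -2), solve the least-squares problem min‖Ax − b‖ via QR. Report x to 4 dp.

w_1 = (-3, -4, -3); ‖w_1‖ = 5.8310, so e_1 = (-0.5145, -0.6860, -0.5145).
e_1·w_2 = (-0.5145)·2 + (-0.6860)·(-3) + (-0.5145)·1 = 0.5145.
u_2 = w_2 − 0.5145·e_1 = (2.2647, -2.6471, 1.2647).
‖u_2‖ = 3.7061, so e_2 = (0.6111, -0.7142, 0.3412).
Qᵀb = (3.2585, -1.8015).
Back-substitute: x_2 = -1.8015/3.7061 = -0.4861.
x_1 = (3.2585 − 0.5145·(-0.4861))/5.8310 = 0.6017.

x = (0.6017, -0.4861)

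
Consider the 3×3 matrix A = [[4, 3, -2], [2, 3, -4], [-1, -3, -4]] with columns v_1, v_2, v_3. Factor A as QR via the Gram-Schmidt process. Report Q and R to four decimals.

Q = [[0.8729, -0.4082, 0.2673], [0.4364, 0.4082, -0.8018], [-0.2182, -0.8165, -0.5345]], R = [[4.5826, 4.5826, -2.6186], [0.0000, 2.4495, 2.4495], [0.0000, 0.0000, 4.8107]]

v_1 = (4, 2, -1); ‖v_1‖ = 4.5826, so e_1 = (0.8729, 0.4364, -0.2182).
e_1·v_2 = 0.8729·3 + 0.4364·3 + (-0.2182)·(-3) = 4.5826.
u_2 = v_2 − 4.5826·e_1 = (-1.0000, 1.0000, -2.0000).
‖u_2‖ = 2.4495, so e_2 = (-0.4082, 0.4082, -0.8165).
e_1·v_3 = 0.8729·(-2) + 0.4364·(-4) + (-0.2182)·(-4) = -2.6186; e_2·v_3 = (-0.4082)·(-2) + 0.4082·(-4) + (-0.8165)·(-4) = 2.4495.
u_3 = v_3 + 2.6186·e_1 − 2.4495·e_2 = (1.2857, -3.8571, -2.5714).
‖u_3‖ = 4.8107, so e_3 = (0.2673, -0.8018, -0.5345).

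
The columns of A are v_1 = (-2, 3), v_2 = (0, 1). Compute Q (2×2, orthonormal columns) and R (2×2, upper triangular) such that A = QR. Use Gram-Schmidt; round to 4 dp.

Q = [[-0.5547, 0.8321], [0.8321, 0.5547]], R = [[3.6056, 0.8321], [0.0000, 0.5547]]

v_1 = (-2, 3); ‖v_1‖ = 3.6056, so q_1 = (-0.5547, 0.8321).
q_1·v_2 = (-0.5547)·0 + 0.8321·1 = 0.8321.
u_2 = v_2 − 0.8321·q_1 = (0.4615, 0.3077).
‖u_2‖ = 0.5547, so q_2 = (0.8321, 0.5547).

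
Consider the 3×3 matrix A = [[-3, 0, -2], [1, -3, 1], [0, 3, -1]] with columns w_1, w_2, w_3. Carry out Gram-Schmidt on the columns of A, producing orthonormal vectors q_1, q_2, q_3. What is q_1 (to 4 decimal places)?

q_1 = (-0.9487, 0.3162, 0.0000)

w_1 = (-3, 1, 0); ‖w_1‖ = 3.1623, so q_1 = (-0.9487, 0.3162, 0.0000).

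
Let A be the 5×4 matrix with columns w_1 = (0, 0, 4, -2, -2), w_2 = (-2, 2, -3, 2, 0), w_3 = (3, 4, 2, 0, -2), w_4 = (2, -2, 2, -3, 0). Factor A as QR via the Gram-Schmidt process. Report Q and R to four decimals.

Q = [[0.0000, -0.6222, 0.7481, 0.0483], [0.0000, 0.6222, 0.6394, 0.1306], [0.8165, -0.1037, 0.0256, -0.5026], [-0.4082, 0.2074, 0.1471, -0.8363], [-0.4082, -0.4148, -0.0959, -0.1690]], R = [[4.8990, -3.2660, 2.4495, 2.8577], [0.0000, 3.2146, 1.2443, -3.3182], [0.0000, 0.0000, 5.0450, -0.1726], [0.0000, 0.0000, 0.0000, 1.3389]]

w_1 = (0, 0, 4, -2, -2); ‖w_1‖ = 4.8990, so e_1 = (0.0000, 0.0000, 0.8165, -0.4082, -0.4082).
e_1·w_2 = 0.0000·(-2) + 0.0000·2 + 0.8165·(-3) + (-0.4082)·2 + (-0.4082)·0 = -3.2660.
u_2 = w_2 + 3.2660·e_1 = (-2.0000, 2.0000, -0.3333, 0.6667, -1.3333).
‖u_2‖ = 3.2146, so e_2 = (-0.6222, 0.6222, -0.1037, 0.2074, -0.4148).
e_1·w_3 = 0.0000·3 + 0.0000·4 + 0.8165·2 + (-0.4082)·0 + (-0.4082)·(-2) = 2.4495; e_2·w_3 = (-0.6222)·3 + 0.6222·4 + (-0.1037)·2 + 0.2074·0 + (-0.4148)·(-2) = 1.2443.
u_3 = w_3 − 2.4495·e_1 − 1.2443·e_2 = (3.7742, 3.2258, 0.1290, 0.7419, -0.4839).
‖u_3‖ = 5.0450, so e_3 = (0.7481, 0.6394, 0.0256, 0.1471, -0.0959).
e_1·w_4 = 0.0000·2 + 0.0000·(-2) + 0.8165·2 + (-0.4082)·(-3) + (-0.4082)·0 = 2.8577; e_2·w_4 = (-0.6222)·2 + 0.6222·(-2) + (-0.1037)·2 + 0.2074·(-3) + (-0.4148)·0 = -3.3182; e_3·w_4 = 0.7481·2 + 0.6394·(-2) + 0.0256·2 + 0.1471·(-3) + (-0.0959)·0 = -0.1726.
u_4 = w_4 − 2.8577·e_1 + 3.3182·e_2 + 0.1726·e_3 = (0.0646, 0.1749, -0.6730, -1.1198, -0.2262).
‖u_4‖ = 1.3389, so e_4 = (0.0483, 0.1306, -0.5026, -0.8363, -0.1690).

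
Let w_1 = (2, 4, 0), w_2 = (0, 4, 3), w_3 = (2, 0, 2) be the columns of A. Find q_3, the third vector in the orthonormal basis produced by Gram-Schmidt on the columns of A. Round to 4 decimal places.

w_1 = (2, 4, 0); ‖w_1‖ = 4.4721, so q_1 = (0.4472, 0.8944, 0.0000).
q_1·w_2 = 0.4472·0 + 0.8944·4 + 0.0000·3 = 3.5777.
u_2 = w_2 − 3.5777·q_1 = (-1.6000, 0.8000, 3.0000).
‖u_2‖ = 3.4928, so q_2 = (-0.4581, 0.2290, 0.8589).
q_1·w_3 = 0.4472·2 + 0.8944·0 + 0.0000·2 = 0.8944; q_2·w_3 = (-0.4581)·2 + 0.2290·0 + 0.8589·2 = 0.8016.
u_3 = w_3 − 0.8944·q_1 − 0.8016·q_2 = (1.9672, -0.9836, 1.3115).
‖u_3‖ = 2.5607, so q_3 = (0.7682, -0.3841, 0.5121).

q_3 = (0.7682, -0.3841, 0.5121)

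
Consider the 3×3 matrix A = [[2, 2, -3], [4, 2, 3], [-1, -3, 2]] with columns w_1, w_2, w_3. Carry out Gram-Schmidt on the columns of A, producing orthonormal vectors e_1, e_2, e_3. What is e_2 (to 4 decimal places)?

w_1 = (2, 4, -1); ‖w_1‖ = 4.5826, so e_1 = (0.4364, 0.8729, -0.2182).
e_1·w_2 = 0.4364·2 + 0.8729·2 + (-0.2182)·(-3) = 3.2733.
u_2 = w_2 − 3.2733·e_1 = (0.5714, -0.8571, -2.2857).
‖u_2‖ = 2.5071, so e_2 = (0.2279, -0.3419, -0.9117).

e_2 = (0.2279, -0.3419, -0.9117)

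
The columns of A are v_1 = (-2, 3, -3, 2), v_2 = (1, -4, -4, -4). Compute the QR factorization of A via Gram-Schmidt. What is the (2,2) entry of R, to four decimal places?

r_{22} = 6.7197

q_1 = v_1/‖v_1‖ = (-2, 3, -3, 2)/5.0990 = (-0.3922, 0.5883, -0.5883, 0.3922).
r_{12} = q_1·v_2 = -1.9612.
u_2 = v_2 + 1.9612·q_1 = (0.2308, -2.8462, -5.1538, -3.2308).
r_{22} = ‖u_2‖ = 6.7197.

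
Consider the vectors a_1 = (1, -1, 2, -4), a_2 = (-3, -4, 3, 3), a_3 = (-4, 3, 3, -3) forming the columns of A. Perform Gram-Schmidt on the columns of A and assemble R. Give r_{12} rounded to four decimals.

r_{12} = -1.0660

a_1 = (1, -1, 2, -4); ‖a_1‖ = 4.6904, so e_1 = (0.2132, -0.2132, 0.4264, -0.8528).
r_{12} = e_1·a_2 = -1.0660.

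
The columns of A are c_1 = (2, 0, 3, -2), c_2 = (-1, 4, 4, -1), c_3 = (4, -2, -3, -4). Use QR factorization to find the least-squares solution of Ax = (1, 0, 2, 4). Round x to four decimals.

x = (0.8520, -0.7118, -0.8489)

e_1 = c_1/‖c_1‖ = (2, 0, 3, -2)/4.1231 = (0.4851, 0.0000, 0.7276, -0.4851).
r_{12} = e_1·c_2 = 2.9104.
u_2 = c_2 − 2.9104·e_1 = (-2.4118, 4.0000, 1.8824, 0.4118).
‖u_2‖ = 5.0527, so e_2 = (-0.4773, 0.7917, 0.3725, 0.0815).
r_{13} = e_1·c_3 = 1.6977; r_{23} = e_2·c_3 = -4.9362.
u_3 = c_3 − 1.6977·e_1 + 4.9362·e_2 = (0.8203, 1.9078, -2.3963, -2.7742).
‖u_3‖ = 4.2132, so e_3 = (0.1947, 0.4528, -0.5688, -0.6585).
Qᵀb = (0.0000, 0.5937, -3.5766).
Back-substitute: x_3 = -3.5766/4.2132 = -0.8489.
x_2 = (0.5937 + 4.9362·(-0.8489))/5.0527 = -0.7118.
x_1 = (0.0000 − 2.9104·(-0.7118) − 1.6977·(-0.8489))/4.1231 = 0.8520.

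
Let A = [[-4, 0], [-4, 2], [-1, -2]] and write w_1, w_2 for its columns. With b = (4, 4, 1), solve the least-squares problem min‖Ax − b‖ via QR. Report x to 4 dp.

w_1 = (-4, -4, -1); ‖w_1‖ = 5.7446, so q_1 = (-0.6963, -0.6963, -0.1741).
q_1·w_2 = (-0.6963)·0 + (-0.6963)·2 + (-0.1741)·(-2) = -1.0445.
u_2 = w_2 + 1.0445·q_1 = (-0.7273, 1.2727, -2.1818).
‖u_2‖ = 2.6285, so q_2 = (-0.2767, 0.4842, -0.8301).
Qᵀb = (-5.7446, 0.0000).
Back-substitute: x_2 = 0.0000/2.6285 = 0.0000.
x_1 = (-5.7446 + 1.0445·0.0000)/5.7446 = -1.0000.

x = (-1.0000, 0.0000)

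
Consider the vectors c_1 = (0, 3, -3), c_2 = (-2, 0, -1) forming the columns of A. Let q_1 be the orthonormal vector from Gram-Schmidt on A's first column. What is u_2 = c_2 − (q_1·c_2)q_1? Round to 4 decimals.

u_2 = (-2.0000, -0.5000, -0.5000)

q_1 = c_1/‖c_1‖ = (0, 3, -3)/4.2426 = (0.0000, 0.7071, -0.7071).
r_{12} = q_1·c_2 = 0.7071.
u_2 = c_2 − 0.7071·q_1 = (-2.0000, -0.5000, -0.5000).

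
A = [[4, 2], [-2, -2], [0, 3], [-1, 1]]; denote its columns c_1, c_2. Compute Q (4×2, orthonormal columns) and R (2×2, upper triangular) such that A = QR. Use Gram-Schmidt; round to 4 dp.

c_1 = (4, -2, 0, -1); ‖c_1‖ = 4.5826, so e_1 = (0.8729, -0.4364, 0.0000, -0.2182).
e_1·c_2 = 0.8729·2 + (-0.4364)·(-2) + 0.0000·3 + (-0.2182)·1 = 2.4004.
u_2 = c_2 − 2.4004·e_1 = (-0.0952, -0.9524, 3.0000, 1.5238).
‖u_2‖ = 3.4983, so e_2 = (-0.0272, -0.2722, 0.8576, 0.4356).

Q = [[0.8729, -0.0272], [-0.4364, -0.2722], [0.0000, 0.8576], [-0.2182, 0.4356]], R = [[4.5826, 2.4004], [0.0000, 3.4983]]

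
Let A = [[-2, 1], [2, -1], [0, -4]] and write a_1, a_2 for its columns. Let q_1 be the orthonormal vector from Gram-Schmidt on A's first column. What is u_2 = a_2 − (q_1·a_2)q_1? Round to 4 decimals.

a_1 = (-2, 2, 0); ‖a_1‖ = 2.8284, so q_1 = (-0.7071, 0.7071, 0.0000).
q_1·a_2 = (-0.7071)·1 + 0.7071·(-1) + 0.0000·(-4) = -1.4142.
u_2 = a_2 + 1.4142·q_1 = (0.0000, 0.0000, -4.0000).

u_2 = (0.0000, 0.0000, -4.0000)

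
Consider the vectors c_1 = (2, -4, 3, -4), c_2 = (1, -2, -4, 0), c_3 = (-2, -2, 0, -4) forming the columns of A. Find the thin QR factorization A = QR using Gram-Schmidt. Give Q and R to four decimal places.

Q = [[0.2981, 0.2381, -0.7924], [-0.5963, -0.4762, 0.0205], [0.4472, -0.8456, -0.2083], [-0.5963, -0.0389, -0.5730]], R = [[6.7082, -0.2981, 2.9814], [0.0000, 4.5729, 0.6317], [0.0000, 0.0000, 3.8356]]

c_1 = (2, -4, 3, -4); ‖c_1‖ = 6.7082, so q_1 = (0.2981, -0.5963, 0.4472, -0.5963).
q_1·c_2 = 0.2981·1 + (-0.5963)·(-2) + 0.4472·(-4) + (-0.5963)·0 = -0.2981.
u_2 = c_2 + 0.2981·q_1 = (1.0889, -2.1778, -3.8667, -0.1778).
‖u_2‖ = 4.5729, so q_2 = (0.2381, -0.4762, -0.8456, -0.0389).
q_1·c_3 = 0.2981·(-2) + (-0.5963)·(-2) + 0.4472·0 + (-0.5963)·(-4) = 2.9814; q_2·c_3 = 0.2381·(-2) + (-0.4762)·(-2) + (-0.8456)·0 + (-0.0389)·(-4) = 0.6317.
u_3 = c_3 − 2.9814·q_1 − 0.6317·q_2 = (-3.0393, 0.0786, -0.7991, -2.1977).
‖u_3‖ = 3.8356, so q_3 = (-0.7924, 0.0205, -0.2083, -0.5730).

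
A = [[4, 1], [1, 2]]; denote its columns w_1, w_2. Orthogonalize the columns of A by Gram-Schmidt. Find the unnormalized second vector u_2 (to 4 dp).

u_2 = (-0.4118, 1.6471)

w_1 = (4, 1); ‖w_1‖ = 4.1231, so e_1 = (0.9701, 0.2425).
e_1·w_2 = 0.9701·1 + 0.2425·2 = 1.4552.
u_2 = w_2 − 1.4552·e_1 = (-0.4118, 1.6471).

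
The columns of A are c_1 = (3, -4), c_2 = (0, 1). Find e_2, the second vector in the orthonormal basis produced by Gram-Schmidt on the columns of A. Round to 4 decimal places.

e_1 = c_1/‖c_1‖ = (3, -4)/5.0000 = (0.6000, -0.8000).
r_{12} = e_1·c_2 = -0.8000.
u_2 = c_2 + 0.8000·e_1 = (0.4800, 0.3600).
‖u_2‖ = 0.6000, so e_2 = (0.8000, 0.6000).

e_2 = (0.8000, 0.6000)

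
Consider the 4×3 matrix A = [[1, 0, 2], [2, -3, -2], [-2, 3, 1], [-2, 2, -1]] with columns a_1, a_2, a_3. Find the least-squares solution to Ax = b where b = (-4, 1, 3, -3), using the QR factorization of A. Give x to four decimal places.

e_1 = a_1/‖a_1‖ = (1, 2, -2, -2)/3.6056 = (0.2774, 0.5547, -0.5547, -0.5547).
r_{12} = e_1·a_2 = -4.4376.
u_2 = a_2 + 4.4376·e_1 = (1.2308, -0.5385, 0.5385, -0.4615).
‖u_2‖ = 1.5191, so e_2 = (0.8102, -0.3545, 0.3545, -0.3038).
r_{13} = e_1·a_3 = -0.5547; r_{23} = e_2·a_3 = 2.9876.
u_3 = a_3 + 0.5547·e_1 − 2.9876·e_2 = (-0.2667, -0.6333, -0.3667, -0.4000).
‖u_3‖ = 0.8756, so e_3 = (-0.3046, -0.7233, -0.4188, -0.4568).
Qᵀb = (-0.5547, -1.6204, 0.6091).
Back-substitute: x_3 = 0.6091/0.8756 = 0.6957.
x_2 = (-1.6204 − 2.9876·0.6957)/1.5191 = -2.4348.
x_1 = (-0.5547 + 4.4376·(-2.4348) + 0.5547·0.6957)/3.6056 = -3.0435.

x = (-3.0435, -2.4348, 0.6957)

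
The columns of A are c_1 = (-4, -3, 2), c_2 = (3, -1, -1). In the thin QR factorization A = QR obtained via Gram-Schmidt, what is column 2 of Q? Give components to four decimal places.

c_1 = (-4, -3, 2); ‖c_1‖ = 5.3852, so q_1 = (-0.7428, -0.5571, 0.3714).
q_1·c_2 = (-0.7428)·3 + (-0.5571)·(-1) + 0.3714·(-1) = -2.0426.
u_2 = c_2 + 2.0426·q_1 = (1.4828, -2.1379, -0.2414).
‖u_2‖ = 2.6130, so q_2 = (0.5675, -0.8182, -0.0924).

q_2 = (0.5675, -0.8182, -0.0924)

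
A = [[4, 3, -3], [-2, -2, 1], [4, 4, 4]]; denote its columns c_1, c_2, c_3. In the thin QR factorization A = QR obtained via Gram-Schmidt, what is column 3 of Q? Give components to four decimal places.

c_1 = (4, -2, 4); ‖c_1‖ = 6.0000, so q_1 = (0.6667, -0.3333, 0.6667).
q_1·c_2 = 0.6667·3 + (-0.3333)·(-2) + 0.6667·4 = 5.3333.
u_2 = c_2 − 5.3333·q_1 = (-0.5556, -0.2222, 0.4444).
‖u_2‖ = 0.7454, so q_2 = (-0.7454, -0.2981, 0.5963).
q_1·c_3 = 0.6667·(-3) + (-0.3333)·1 + 0.6667·4 = 0.3333; q_2·c_3 = (-0.7454)·(-3) + (-0.2981)·1 + 0.5963·4 = 4.3231.
u_3 = c_3 − 0.3333·q_1 − 4.3231·q_2 = (0.0000, 2.4000, 1.2000).
‖u_3‖ = 2.6833, so q_3 = (0.0000, 0.8944, 0.4472).

q_3 = (0.0000, 0.8944, 0.4472)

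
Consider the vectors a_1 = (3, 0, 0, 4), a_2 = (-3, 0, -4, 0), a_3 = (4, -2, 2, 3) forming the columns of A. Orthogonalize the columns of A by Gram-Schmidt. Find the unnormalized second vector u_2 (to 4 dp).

u_2 = (-1.9200, 0.0000, -4.0000, 1.4400)

a_1 = (3, 0, 0, 4); ‖a_1‖ = 5.0000, so q_1 = (0.6000, 0.0000, 0.0000, 0.8000).
q_1·a_2 = 0.6000·(-3) + 0.0000·0 + 0.0000·(-4) + 0.8000·0 = -1.8000.
u_2 = a_2 + 1.8000·q_1 = (-1.9200, 0.0000, -4.0000, 1.4400).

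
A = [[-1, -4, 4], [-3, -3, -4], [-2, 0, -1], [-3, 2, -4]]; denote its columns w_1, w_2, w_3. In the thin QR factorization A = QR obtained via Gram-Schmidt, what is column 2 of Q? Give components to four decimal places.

q_2 = (-0.7130, -0.4026, 0.1174, 0.5620)

q_1 = w_1/‖w_1‖ = (-1, -3, -2, -3)/4.7958 = (-0.2085, -0.6255, -0.4170, -0.6255).
r_{12} = q_1·w_2 = 1.4596.
u_2 = w_2 − 1.4596·q_1 = (-3.6957, -2.0870, 0.6087, 2.9130).
‖u_2‖ = 5.1836, so q_2 = (-0.7130, -0.4026, 0.1174, 0.5620).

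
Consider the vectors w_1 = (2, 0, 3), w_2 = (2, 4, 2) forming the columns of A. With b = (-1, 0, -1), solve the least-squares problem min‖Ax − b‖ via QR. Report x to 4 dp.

x = (-0.3774, -0.0094)

w_1 = (2, 0, 3); ‖w_1‖ = 3.6056, so q_1 = (0.5547, 0.0000, 0.8321).
q_1·w_2 = 0.5547·2 + 0.0000·4 + 0.8321·2 = 2.7735.
u_2 = w_2 − 2.7735·q_1 = (0.4615, 4.0000, -0.3077).
‖u_2‖ = 4.0383, so q_2 = (0.1143, 0.9905, -0.0762).
Qᵀb = (-1.3868, -0.0381).
Back-substitute: x_2 = -0.0381/4.0383 = -0.0094.
x_1 = (-1.3868 − 2.7735·(-0.0094))/3.6056 = -0.3774.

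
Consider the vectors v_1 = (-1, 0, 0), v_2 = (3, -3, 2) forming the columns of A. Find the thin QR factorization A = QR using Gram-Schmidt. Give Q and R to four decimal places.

Q = [[-1.0000, 0.0000], [0.0000, -0.8321], [0.0000, 0.5547]], R = [[1.0000, -3.0000], [0.0000, 3.6056]]

e_1 = v_1/‖v_1‖ = (-1, 0, 0)/1.0000 = (-1.0000, 0.0000, 0.0000).
r_{12} = e_1·v_2 = -3.0000.
u_2 = v_2 + 3.0000·e_1 = (0.0000, -3.0000, 2.0000).
‖u_2‖ = 3.6056, so e_2 = (0.0000, -0.8321, 0.5547).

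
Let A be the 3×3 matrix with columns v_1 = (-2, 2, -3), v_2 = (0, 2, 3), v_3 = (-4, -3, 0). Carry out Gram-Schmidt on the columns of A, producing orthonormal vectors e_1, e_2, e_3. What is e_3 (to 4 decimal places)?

v_1 = (-2, 2, -3); ‖v_1‖ = 4.1231, so e_1 = (-0.4851, 0.4851, -0.7276).
e_1·v_2 = (-0.4851)·0 + 0.4851·2 + (-0.7276)·3 = -1.2127.
u_2 = v_2 + 1.2127·e_1 = (-0.5882, 2.5882, 2.1176).
‖u_2‖ = 3.3955, so e_2 = (-0.1732, 0.7623, 0.6237).
e_1·v_3 = (-0.4851)·(-4) + 0.4851·(-3) + (-0.7276)·0 = 0.4851; e_2·v_3 = (-0.1732)·(-4) + 0.7623·(-3) + 0.6237·0 = -1.5938.
u_3 = v_3 − 0.4851·e_1 + 1.5938·e_2 = (-4.0408, -2.0204, 1.3469).
‖u_3‖ = 4.7143, so e_3 = (-0.8571, -0.4286, 0.2857).

e_3 = (-0.8571, -0.4286, 0.2857)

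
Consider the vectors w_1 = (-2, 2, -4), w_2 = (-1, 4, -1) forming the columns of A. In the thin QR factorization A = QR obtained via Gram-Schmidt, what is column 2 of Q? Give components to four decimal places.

q_2 = (0.0531, 0.9035, 0.4252)

w_1 = (-2, 2, -4); ‖w_1‖ = 4.8990, so q_1 = (-0.4082, 0.4082, -0.8165).
q_1·w_2 = (-0.4082)·(-1) + 0.4082·4 + (-0.8165)·(-1) = 2.8577.
u_2 = w_2 − 2.8577·q_1 = (0.1667, 2.8333, 1.3333).
‖u_2‖ = 3.1358, so q_2 = (0.0531, 0.9035, 0.4252).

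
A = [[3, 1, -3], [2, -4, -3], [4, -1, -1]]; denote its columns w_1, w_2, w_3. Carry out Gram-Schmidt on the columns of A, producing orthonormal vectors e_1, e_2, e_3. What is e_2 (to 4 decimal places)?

w_1 = (3, 2, 4); ‖w_1‖ = 5.3852, so e_1 = (0.5571, 0.3714, 0.7428).
e_1·w_2 = 0.5571·1 + 0.3714·(-4) + 0.7428·(-1) = -1.6713.
u_2 = w_2 + 1.6713·e_1 = (1.9310, -3.3793, 0.2414).
‖u_2‖ = 3.8996, so e_2 = (0.4952, -0.8666, 0.0619).

e_2 = (0.4952, -0.8666, 0.0619)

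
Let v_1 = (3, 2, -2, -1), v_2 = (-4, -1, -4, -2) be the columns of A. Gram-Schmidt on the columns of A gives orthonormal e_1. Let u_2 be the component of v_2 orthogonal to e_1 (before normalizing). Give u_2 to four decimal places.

v_1 = (3, 2, -2, -1); ‖v_1‖ = 4.2426, so e_1 = (0.7071, 0.4714, -0.4714, -0.2357).
e_1·v_2 = 0.7071·(-4) + 0.4714·(-1) + (-0.4714)·(-4) + (-0.2357)·(-2) = -0.9428.
u_2 = v_2 + 0.9428·e_1 = (-3.3333, -0.5556, -4.4444, -2.2222).

u_2 = (-3.3333, -0.5556, -4.4444, -2.2222)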